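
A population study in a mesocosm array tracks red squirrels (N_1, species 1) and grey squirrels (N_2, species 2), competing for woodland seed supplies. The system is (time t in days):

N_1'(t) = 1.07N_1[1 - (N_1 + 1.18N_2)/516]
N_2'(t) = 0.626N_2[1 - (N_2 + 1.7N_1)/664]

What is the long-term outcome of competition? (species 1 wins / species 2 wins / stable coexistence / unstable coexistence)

Compare the nullcline intercepts: K1/α12 = 516/1.18 = 437 < K2 = 664; K2/α21 = 664/1.7 = 391 < K1 = 516.
Since both are reversed, neither can invade when rare; the interior point is a saddle.

unstable coexistence (outcome depends on initial conditions)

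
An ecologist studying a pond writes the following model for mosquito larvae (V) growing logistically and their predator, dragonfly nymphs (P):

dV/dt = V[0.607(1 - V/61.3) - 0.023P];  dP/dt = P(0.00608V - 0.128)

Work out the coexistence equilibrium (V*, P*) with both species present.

From dP/dt = 0 with P > 0: 0.00608V* = 0.128, so V* = 21.1.
Substitute into dV/dt = 0: 0.607(1 - 21.1/61.3) = 0.023P*.
The bracket is 0.657, giving P* = 0.399/0.023 = 17.3.

V* ≈ 21.1, P* ≈ 17.3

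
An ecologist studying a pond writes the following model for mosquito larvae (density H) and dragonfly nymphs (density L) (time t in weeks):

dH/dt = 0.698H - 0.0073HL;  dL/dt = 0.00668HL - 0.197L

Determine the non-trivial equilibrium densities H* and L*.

Set dL/dt = 0 with L > 0: 0.00668H - 0.197 = 0, so H* = 0.197/0.00668 = 29.5.
Set dH/dt = 0 with H > 0: 0.698 - 0.0073L = 0, so L* = 0.698/0.0073 = 95.6.

H* ≈ 29.5, L* ≈ 95.6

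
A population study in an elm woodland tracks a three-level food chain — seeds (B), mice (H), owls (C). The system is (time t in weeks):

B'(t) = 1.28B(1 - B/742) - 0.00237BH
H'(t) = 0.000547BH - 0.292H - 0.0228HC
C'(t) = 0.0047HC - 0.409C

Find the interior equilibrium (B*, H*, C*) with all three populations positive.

B* ≈ 622, H* ≈ 87, C* ≈ 2.13

From dC/dt = 0: 0.0047H* = 0.409, so H* = 87.
From dB/dt = 0: 1.28(1 - B*/742) = 0.00237·87, giving B* = 742·(1 - 0.161) = 622.
From dH/dt = 0: 0.000547·622 - 0.292 = 0.0228C*, so C* = 0.0485/0.0228 = 2.13.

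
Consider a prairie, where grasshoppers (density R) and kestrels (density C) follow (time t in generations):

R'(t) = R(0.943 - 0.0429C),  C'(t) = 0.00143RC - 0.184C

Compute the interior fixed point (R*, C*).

Set dC/dt = 0 with C > 0: 0.00143R - 0.184 = 0, so R* = 0.184/0.00143 = 129.
Set dR/dt = 0 with R > 0: 0.943 - 0.0429C = 0, so C* = 0.943/0.0429 = 22.

R* ≈ 129, C* ≈ 22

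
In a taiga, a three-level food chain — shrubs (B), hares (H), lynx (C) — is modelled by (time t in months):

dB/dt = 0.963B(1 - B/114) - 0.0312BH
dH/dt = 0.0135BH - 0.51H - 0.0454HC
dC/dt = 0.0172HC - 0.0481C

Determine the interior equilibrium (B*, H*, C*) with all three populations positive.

From dC/dt = 0: 0.0172H* = 0.0481, so H* = 2.8.
From dB/dt = 0: 0.963(1 - B*/114) = 0.0312·2.8, giving B* = 114·(1 - 0.0906) = 104.
From dH/dt = 0: 0.0135·104 - 0.51 = 0.0454C*, so C* = 0.89/0.0454 = 19.6.

B* ≈ 104, H* ≈ 2.8, C* ≈ 19.6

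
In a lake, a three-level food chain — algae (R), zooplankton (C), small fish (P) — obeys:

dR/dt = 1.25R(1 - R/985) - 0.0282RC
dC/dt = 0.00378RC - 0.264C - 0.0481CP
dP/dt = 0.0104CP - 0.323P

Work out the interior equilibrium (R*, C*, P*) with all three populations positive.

R* ≈ 295, C* ≈ 31.1, P* ≈ 17.7

From dP/dt = 0: 0.0104C* = 0.323, so C* = 31.1.
From dR/dt = 0: 1.25(1 - R*/985) = 0.0282·31.1, giving R* = 985·(1 - 0.701) = 295.
From dC/dt = 0: 0.00378·295 - 0.264 = 0.0481P*, so P* = 0.851/0.0481 = 17.7.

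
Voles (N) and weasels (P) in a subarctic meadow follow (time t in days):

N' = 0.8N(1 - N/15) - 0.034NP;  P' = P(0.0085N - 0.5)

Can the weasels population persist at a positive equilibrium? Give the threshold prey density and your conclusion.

Threshold N = 58.8; K < 58.8, so no, the predator goes extinct.

The predator equation gives dP/dt > 0 only when N > 0.5/0.0085 = 58.8.
Without the predator, N → K = 15. Since 15 < 58.8, the predator cannot invade.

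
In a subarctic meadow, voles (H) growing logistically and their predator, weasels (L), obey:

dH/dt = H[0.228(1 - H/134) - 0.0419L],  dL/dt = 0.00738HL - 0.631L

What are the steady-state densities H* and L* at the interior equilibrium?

From dL/dt = 0 with L > 0: 0.00738H* = 0.631, so H* = 85.5.
Substitute into dH/dt = 0: 0.228(1 - 85.5/134) = 0.0419L*.
The bracket is 0.362, giving L* = 0.0825/0.0419 = 1.97.

H* ≈ 85.5, L* ≈ 1.97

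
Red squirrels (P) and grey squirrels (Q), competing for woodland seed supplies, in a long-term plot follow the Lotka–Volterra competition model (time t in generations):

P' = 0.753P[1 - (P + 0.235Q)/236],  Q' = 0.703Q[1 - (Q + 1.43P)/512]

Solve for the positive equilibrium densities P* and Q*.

P* ≈ 174, Q* ≈ 263

Setting both brackets to zero gives the nullclines P + 0.235Q = 236 and 1.43P + Q = 512.
Substituting Q = 512 - 1.43P into the first: P(1 - 0.235·1.43) = 236 - 0.235·512.
So P* = 116/0.664 = 174, and then Q* = 512 - 1.43·174 = 263.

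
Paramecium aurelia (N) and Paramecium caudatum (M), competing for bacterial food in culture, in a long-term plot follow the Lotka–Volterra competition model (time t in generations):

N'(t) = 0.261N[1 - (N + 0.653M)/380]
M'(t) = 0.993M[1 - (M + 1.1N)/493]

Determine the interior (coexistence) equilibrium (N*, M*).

N* ≈ 206, M* ≈ 266

Setting both brackets to zero gives the nullclines N + 0.653M = 380 and 1.1N + M = 493.
Substituting M = 493 - 1.1N into the first: N(1 - 0.653·1.1) = 380 - 0.653·493.
So N* = 58.1/0.282 = 206, and then M* = 493 - 1.1·206 = 266.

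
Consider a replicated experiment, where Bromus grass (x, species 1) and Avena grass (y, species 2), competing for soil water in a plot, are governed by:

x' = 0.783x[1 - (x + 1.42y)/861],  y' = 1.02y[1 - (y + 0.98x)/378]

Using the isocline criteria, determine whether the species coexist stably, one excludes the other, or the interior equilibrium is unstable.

Compare the nullcline intercepts: K1/α12 = 861/1.42 = 606 > K2 = 378; K2/α21 = 378/0.98 = 386 < K1 = 861.
Since the inequalities point opposite ways, species 1 can invade but species 2 cannot.

species 1 excludes species 2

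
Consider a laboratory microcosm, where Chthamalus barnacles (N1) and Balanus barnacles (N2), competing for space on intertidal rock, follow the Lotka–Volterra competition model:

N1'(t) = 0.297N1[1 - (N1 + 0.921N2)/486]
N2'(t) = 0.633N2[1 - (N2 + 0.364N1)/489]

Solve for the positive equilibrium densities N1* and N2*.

N1* ≈ 53.6, N2* ≈ 469

Setting both brackets to zero gives the nullclines N1 + 0.921N2 = 486 and 0.364N1 + N2 = 489.
Substituting N2 = 489 - 0.364N1 into the first: N1(1 - 0.921·0.364) = 486 - 0.921·489.
So N1* = 35.6/0.665 = 53.6, and then N2* = 489 - 0.364·53.6 = 469.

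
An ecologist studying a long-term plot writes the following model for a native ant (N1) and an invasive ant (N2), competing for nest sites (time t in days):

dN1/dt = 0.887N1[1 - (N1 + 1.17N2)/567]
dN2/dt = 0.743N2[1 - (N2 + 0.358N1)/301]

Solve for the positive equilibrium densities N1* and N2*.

Setting both brackets to zero gives the nullclines N1 + 1.17N2 = 567 and 0.358N1 + N2 = 301.
Substituting N2 = 301 - 0.358N1 into the first: N1(1 - 1.17·0.358) = 567 - 1.17·301.
So N1* = 215/0.581 = 370, and then N2* = 301 - 0.358·370 = 169.

N1* ≈ 370, N2* ≈ 169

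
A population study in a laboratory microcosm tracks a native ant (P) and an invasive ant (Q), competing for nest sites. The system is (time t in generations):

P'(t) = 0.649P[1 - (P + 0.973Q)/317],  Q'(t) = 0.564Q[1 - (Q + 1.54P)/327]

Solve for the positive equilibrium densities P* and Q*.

P* ≈ 2.35, Q* ≈ 323

Setting both brackets to zero gives the nullclines P + 0.973Q = 317 and 1.54P + Q = 327.
Substituting Q = 327 - 1.54P into the first: P(1 - 0.973·1.54) = 317 - 0.973·327.
So P* = -1.17/-0.498 = 2.35, and then Q* = 327 - 1.54·2.35 = 323.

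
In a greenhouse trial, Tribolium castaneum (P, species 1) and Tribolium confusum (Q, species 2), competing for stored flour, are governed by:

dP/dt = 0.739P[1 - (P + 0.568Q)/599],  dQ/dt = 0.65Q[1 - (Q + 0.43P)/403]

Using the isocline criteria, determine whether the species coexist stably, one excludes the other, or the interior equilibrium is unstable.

Compare the nullcline intercepts: K1/α12 = 599/0.568 = 1050 > K2 = 403; K2/α21 = 403/0.43 = 937 > K1 = 599.
Since both inequalities hold, each species can invade when rare, so the interior equilibrium is stable.

stable coexistence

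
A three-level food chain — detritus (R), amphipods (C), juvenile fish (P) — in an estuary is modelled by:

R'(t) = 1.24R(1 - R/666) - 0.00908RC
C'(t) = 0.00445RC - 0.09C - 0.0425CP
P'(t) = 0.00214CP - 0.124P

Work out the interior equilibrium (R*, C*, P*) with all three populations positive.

R* ≈ 383, C* ≈ 57.9, P* ≈ 38

From dP/dt = 0: 0.00214C* = 0.124, so C* = 57.9.
From dR/dt = 0: 1.24(1 - R*/666) = 0.00908·57.9, giving R* = 666·(1 - 0.424) = 383.
From dC/dt = 0: 0.00445·383 - 0.09 = 0.0425P*, so P* = 1.62/0.0425 = 38.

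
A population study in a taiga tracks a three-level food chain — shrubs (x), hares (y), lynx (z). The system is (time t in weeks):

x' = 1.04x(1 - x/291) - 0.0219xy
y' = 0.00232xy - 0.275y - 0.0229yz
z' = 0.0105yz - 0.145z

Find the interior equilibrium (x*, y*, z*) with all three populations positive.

From dz/dt = 0: 0.0105y* = 0.145, so y* = 13.8.
From dx/dt = 0: 1.04(1 - x*/291) = 0.0219·13.8, giving x* = 291·(1 - 0.291) = 206.
From dy/dt = 0: 0.00232·206 - 0.275 = 0.0229z*, so z* = 0.204/0.0229 = 8.9.

x* ≈ 206, y* ≈ 13.8, z* ≈ 8.9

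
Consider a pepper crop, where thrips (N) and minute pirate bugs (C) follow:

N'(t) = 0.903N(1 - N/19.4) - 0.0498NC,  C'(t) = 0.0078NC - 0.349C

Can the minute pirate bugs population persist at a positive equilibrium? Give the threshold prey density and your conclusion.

The predator equation gives dC/dt > 0 only when N > 0.349/0.0078 = 44.7.
Without the predator, N → K = 19.4. Since 19.4 < 44.7, the predator cannot invade.

Threshold N = 44.7; K < 44.7, so no, the predator goes extinct.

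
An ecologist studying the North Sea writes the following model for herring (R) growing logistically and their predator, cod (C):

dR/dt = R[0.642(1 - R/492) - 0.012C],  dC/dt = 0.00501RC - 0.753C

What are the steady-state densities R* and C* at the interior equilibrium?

R* ≈ 150, C* ≈ 37.2

From dC/dt = 0 with C > 0: 0.00501R* = 0.753, so R* = 150.
Substitute into dR/dt = 0: 0.642(1 - 150/492) = 0.012C*.
The bracket is 0.695, giving C* = 0.446/0.012 = 37.2.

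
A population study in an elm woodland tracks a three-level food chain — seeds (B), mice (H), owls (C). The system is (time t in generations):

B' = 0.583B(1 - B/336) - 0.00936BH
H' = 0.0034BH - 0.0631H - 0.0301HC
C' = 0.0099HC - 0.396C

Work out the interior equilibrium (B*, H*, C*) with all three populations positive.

B* ≈ 120, H* ≈ 40, C* ≈ 11.5

From dC/dt = 0: 0.0099H* = 0.396, so H* = 40.
From dB/dt = 0: 0.583(1 - B*/336) = 0.00936·40, giving B* = 336·(1 - 0.642) = 120.
From dH/dt = 0: 0.0034·120 - 0.0631 = 0.0301C*, so C* = 0.346/0.0301 = 11.5.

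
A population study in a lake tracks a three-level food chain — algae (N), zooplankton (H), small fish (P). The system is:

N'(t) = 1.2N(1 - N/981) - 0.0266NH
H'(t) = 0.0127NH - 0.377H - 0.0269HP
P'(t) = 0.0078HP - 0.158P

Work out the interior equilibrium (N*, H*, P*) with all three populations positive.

N* ≈ 541, H* ≈ 20.3, P* ≈ 241

From dP/dt = 0: 0.0078H* = 0.158, so H* = 20.3.
From dN/dt = 0: 1.2(1 - N*/981) = 0.0266·20.3, giving N* = 981·(1 - 0.449) = 541.
From dH/dt = 0: 0.0127·541 - 0.377 = 0.0269P*, so P* = 6.49/0.0269 = 241.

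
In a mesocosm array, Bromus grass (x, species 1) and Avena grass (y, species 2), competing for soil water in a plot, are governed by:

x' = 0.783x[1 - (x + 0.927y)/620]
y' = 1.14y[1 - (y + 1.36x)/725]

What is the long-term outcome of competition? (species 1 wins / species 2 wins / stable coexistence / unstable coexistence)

unstable coexistence (outcome depends on initial conditions)

Compare the nullcline intercepts: K1/α12 = 620/0.927 = 669 < K2 = 725; K2/α21 = 725/1.36 = 533 < K1 = 620.
Since both are reversed, neither can invade when rare; the interior point is a saddle.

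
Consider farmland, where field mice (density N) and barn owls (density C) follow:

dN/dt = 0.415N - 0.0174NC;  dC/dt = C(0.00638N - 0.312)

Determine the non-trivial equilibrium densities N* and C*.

Set dC/dt = 0 with C > 0: 0.00638N - 0.312 = 0, so N* = 0.312/0.00638 = 48.9.
Set dN/dt = 0 with N > 0: 0.415 - 0.0174C = 0, so C* = 0.415/0.0174 = 23.9.

N* ≈ 48.9, C* ≈ 23.9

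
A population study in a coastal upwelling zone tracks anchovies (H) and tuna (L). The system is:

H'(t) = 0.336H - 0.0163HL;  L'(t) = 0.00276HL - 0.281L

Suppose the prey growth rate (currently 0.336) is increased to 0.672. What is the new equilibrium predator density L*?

L* ≈ 41.2

At the interior fixed point, setting dH/dt = 0 with H > 0 fixes L* = (prey growth rate)/(HL coefficient) — independent of the other coefficients.
With the change, L* = 0.672/0.0163 = 41.2; it rises from 20.6.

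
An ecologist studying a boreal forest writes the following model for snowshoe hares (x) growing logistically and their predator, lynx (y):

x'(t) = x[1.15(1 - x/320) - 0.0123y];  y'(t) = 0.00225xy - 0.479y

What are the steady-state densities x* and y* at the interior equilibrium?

From dy/dt = 0 with y > 0: 0.00225x* = 0.479, so x* = 213.
Substitute into dx/dt = 0: 1.15(1 - 213/320) = 0.0123y*.
The bracket is 0.335, giving y* = 0.385/0.0123 = 31.3.

x* ≈ 213, y* ≈ 31.3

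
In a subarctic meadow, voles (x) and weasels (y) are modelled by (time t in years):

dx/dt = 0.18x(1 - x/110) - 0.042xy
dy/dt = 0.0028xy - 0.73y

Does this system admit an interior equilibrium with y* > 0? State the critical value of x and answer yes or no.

Threshold x = 261; K < 261, so no, the predator goes extinct.

The predator equation gives dy/dt > 0 only when x > 0.73/0.0028 = 261.
Without the predator, x → K = 110. Since 110 < 261, the predator cannot invade.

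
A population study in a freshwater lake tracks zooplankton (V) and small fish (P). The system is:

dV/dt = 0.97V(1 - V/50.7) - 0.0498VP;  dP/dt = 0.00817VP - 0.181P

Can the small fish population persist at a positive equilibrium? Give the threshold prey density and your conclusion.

The predator equation gives dP/dt > 0 only when V > 0.181/0.00817 = 22.2.
Without the predator, V → K = 50.7. Since 50.7 > 22.2, the predator can invade and persist.

Threshold V = 22.2; K > 22.2, so yes, the predator persists.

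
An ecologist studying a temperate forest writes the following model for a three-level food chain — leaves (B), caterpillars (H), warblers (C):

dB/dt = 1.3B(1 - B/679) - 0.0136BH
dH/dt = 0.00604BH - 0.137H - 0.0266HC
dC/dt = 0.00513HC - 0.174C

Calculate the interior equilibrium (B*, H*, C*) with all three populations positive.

B* ≈ 438, H* ≈ 33.9, C* ≈ 94.3

From dC/dt = 0: 0.00513H* = 0.174, so H* = 33.9.
From dB/dt = 0: 1.3(1 - B*/679) = 0.0136·33.9, giving B* = 679·(1 - 0.355) = 438.
From dH/dt = 0: 0.00604·438 - 0.137 = 0.0266C*, so C* = 2.51/0.0266 = 94.3.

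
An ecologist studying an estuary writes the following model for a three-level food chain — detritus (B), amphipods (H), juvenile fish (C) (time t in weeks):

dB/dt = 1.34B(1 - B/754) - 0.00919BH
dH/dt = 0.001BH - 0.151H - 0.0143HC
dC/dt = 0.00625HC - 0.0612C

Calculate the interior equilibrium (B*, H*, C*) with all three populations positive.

B* ≈ 703, H* ≈ 9.79, C* ≈ 38.6

From dC/dt = 0: 0.00625H* = 0.0612, so H* = 9.79.
From dB/dt = 0: 1.34(1 - B*/754) = 0.00919·9.79, giving B* = 754·(1 - 0.0672) = 703.
From dH/dt = 0: 0.001·703 - 0.151 = 0.0143C*, so C* = 0.552/0.0143 = 38.6.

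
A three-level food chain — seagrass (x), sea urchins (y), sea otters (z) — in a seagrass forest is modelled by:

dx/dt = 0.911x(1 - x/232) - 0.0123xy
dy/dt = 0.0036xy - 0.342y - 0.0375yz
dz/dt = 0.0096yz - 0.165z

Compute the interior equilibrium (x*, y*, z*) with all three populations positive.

x* ≈ 178, y* ≈ 17.2, z* ≈ 7.98

From dz/dt = 0: 0.0096y* = 0.165, so y* = 17.2.
From dx/dt = 0: 0.911(1 - x*/232) = 0.0123·17.2, giving x* = 232·(1 - 0.232) = 178.
From dy/dt = 0: 0.0036·178 - 0.342 = 0.0375z*, so z* = 0.299/0.0375 = 7.98.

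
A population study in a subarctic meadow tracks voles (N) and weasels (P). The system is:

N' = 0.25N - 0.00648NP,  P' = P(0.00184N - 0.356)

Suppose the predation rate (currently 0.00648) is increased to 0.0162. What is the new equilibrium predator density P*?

P* ≈ 15.4

At the interior fixed point, setting dN/dt = 0 with N > 0 fixes P* = (prey growth rate)/(NP coefficient) — independent of the other coefficients.
With the change, P* = 0.25/0.0162 = 15.4; it falls from 38.6.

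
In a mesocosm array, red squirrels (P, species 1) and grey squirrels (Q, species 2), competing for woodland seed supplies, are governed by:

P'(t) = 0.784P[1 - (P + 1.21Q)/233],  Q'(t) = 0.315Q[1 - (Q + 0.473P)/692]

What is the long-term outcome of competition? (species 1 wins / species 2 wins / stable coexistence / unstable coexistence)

Compare the nullcline intercepts: K1/α12 = 233/1.21 = 193 < K2 = 692; K2/α21 = 692/0.473 = 1460 > K1 = 233.
Since the inequalities point opposite ways, species 2 can invade but species 1 cannot.

species 2 excludes species 1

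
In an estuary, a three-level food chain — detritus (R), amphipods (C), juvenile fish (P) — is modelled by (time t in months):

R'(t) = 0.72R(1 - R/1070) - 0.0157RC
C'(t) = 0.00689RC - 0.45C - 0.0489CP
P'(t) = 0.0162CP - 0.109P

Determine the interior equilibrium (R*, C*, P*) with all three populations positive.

From dP/dt = 0: 0.0162C* = 0.109, so C* = 6.73.
From dR/dt = 0: 0.72(1 - R*/1070) = 0.0157·6.73, giving R* = 1070·(1 - 0.147) = 913.
From dC/dt = 0: 0.00689·913 - 0.45 = 0.0489P*, so P* = 5.84/0.0489 = 119.

R* ≈ 913, C* ≈ 6.73, P* ≈ 119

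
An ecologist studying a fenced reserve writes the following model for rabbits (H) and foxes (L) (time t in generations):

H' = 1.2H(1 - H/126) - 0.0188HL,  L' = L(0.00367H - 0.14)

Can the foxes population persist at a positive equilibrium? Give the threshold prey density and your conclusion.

Threshold H = 38.1; K > 38.1, so yes, the predator persists.

The predator equation gives dL/dt > 0 only when H > 0.14/0.00367 = 38.1.
Without the predator, H → K = 126. Since 126 > 38.1, the predator can invade and persist.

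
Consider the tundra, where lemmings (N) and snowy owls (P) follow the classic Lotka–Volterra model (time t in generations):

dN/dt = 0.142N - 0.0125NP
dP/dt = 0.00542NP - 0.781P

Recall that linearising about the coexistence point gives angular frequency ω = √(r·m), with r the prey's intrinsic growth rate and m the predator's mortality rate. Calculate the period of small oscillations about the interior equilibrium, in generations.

Here r = 0.142 and m = 0.781, so r·m = 0.111.
ω = √0.111 = 0.333 per generation, hence T = 2π/ω ≈ 18.9 generations.

T ≈ 18.9 generations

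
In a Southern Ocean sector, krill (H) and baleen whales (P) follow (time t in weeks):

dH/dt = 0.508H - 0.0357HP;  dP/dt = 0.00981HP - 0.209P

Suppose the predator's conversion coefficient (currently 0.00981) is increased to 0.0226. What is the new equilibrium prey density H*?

H* ≈ 9.25

At the interior fixed point, setting dP/dt = 0 with P > 0 fixes H* = (predator death rate)/(HP coefficient) — independent of the other coefficients.
With the change, H* = 0.209/0.0226 = 9.25; it falls from 21.3.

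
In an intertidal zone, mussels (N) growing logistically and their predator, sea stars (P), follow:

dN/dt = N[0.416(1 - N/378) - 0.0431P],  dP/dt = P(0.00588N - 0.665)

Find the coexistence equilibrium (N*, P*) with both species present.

From dP/dt = 0 with P > 0: 0.00588N* = 0.665, so N* = 113.
Substitute into dN/dt = 0: 0.416(1 - 113/378) = 0.0431P*.
The bracket is 0.701, giving P* = 0.292/0.0431 = 6.76.

N* ≈ 113, P* ≈ 6.76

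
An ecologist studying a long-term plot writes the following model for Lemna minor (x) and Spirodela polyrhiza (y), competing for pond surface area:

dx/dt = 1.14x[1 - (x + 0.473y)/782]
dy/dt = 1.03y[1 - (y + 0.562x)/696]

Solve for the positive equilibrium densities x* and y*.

Setting both brackets to zero gives the nullclines x + 0.473y = 782 and 0.562x + y = 696.
Substituting y = 696 - 0.562x into the first: x(1 - 0.473·0.562) = 782 - 0.473·696.
So x* = 453/0.734 = 617, and then y* = 696 - 0.562·617 = 349.

x* ≈ 617, y* ≈ 349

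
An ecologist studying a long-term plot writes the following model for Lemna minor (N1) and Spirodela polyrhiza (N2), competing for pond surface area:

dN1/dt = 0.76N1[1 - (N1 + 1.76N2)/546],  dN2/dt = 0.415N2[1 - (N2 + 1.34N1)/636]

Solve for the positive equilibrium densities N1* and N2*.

N1* ≈ 422, N2* ≈ 70.4

Setting both brackets to zero gives the nullclines N1 + 1.76N2 = 546 and 1.34N1 + N2 = 636.
Substituting N2 = 636 - 1.34N1 into the first: N1(1 - 1.76·1.34) = 546 - 1.76·636.
So N1* = -573/-1.36 = 422, and then N2* = 636 - 1.34·422 = 70.4.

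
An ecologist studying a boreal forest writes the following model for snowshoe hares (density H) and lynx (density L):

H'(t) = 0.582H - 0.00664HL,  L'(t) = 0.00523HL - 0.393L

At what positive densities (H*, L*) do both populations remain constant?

Set dL/dt = 0 with L > 0: 0.00523H - 0.393 = 0, so H* = 0.393/0.00523 = 75.1.
Set dH/dt = 0 with H > 0: 0.582 - 0.00664L = 0, so L* = 0.582/0.00664 = 87.7.

H* ≈ 75.1, L* ≈ 87.7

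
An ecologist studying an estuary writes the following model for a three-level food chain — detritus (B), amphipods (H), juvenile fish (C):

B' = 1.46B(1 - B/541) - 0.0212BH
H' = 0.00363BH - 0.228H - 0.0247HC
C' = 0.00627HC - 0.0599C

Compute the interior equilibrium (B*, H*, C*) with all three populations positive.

From dC/dt = 0: 0.00627H* = 0.0599, so H* = 9.55.
From dB/dt = 0: 1.46(1 - B*/541) = 0.0212·9.55, giving B* = 541·(1 - 0.139) = 466.
From dH/dt = 0: 0.00363·466 - 0.228 = 0.0247C*, so C* = 1.46/0.0247 = 59.2.

B* ≈ 466, H* ≈ 9.55, C* ≈ 59.2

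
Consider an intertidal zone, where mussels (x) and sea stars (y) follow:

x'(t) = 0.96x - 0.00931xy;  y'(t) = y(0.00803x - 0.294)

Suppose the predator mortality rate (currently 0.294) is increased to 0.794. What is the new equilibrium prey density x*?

x* ≈ 98.9

At the interior fixed point, setting dy/dt = 0 with y > 0 fixes x* = (predator death rate)/(xy coefficient) — independent of the other coefficients.
With the change, x* = 0.794/0.00803 = 98.9; it rises from 36.6.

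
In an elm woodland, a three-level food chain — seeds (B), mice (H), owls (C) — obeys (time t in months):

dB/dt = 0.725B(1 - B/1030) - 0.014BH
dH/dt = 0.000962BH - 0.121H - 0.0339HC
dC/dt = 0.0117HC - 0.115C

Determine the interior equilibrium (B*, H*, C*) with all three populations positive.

From dC/dt = 0: 0.0117H* = 0.115, so H* = 9.83.
From dB/dt = 0: 0.725(1 - B*/1030) = 0.014·9.83, giving B* = 1030·(1 - 0.19) = 835.
From dH/dt = 0: 0.000962·835 - 0.121 = 0.0339C*, so C* = 0.682/0.0339 = 20.1.

B* ≈ 835, H* ≈ 9.83, C* ≈ 20.1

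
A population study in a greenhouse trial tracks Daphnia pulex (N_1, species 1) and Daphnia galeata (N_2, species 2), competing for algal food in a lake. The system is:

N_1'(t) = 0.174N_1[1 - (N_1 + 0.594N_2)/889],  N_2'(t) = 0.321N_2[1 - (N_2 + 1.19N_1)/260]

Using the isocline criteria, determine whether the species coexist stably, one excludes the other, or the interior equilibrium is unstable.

Compare the nullcline intercepts: K1/α12 = 889/0.594 = 1500 > K2 = 260; K2/α21 = 260/1.19 = 218 < K1 = 889.
Since the inequalities point opposite ways, species 1 can invade but species 2 cannot.

species 1 excludes species 2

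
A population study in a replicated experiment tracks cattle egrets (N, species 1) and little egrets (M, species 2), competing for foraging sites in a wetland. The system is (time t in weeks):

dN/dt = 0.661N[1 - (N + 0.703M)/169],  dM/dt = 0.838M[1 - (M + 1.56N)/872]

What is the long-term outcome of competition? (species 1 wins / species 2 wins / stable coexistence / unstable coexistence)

species 2 excludes species 1

Compare the nullcline intercepts: K1/α12 = 169/0.703 = 240 < K2 = 872; K2/α21 = 872/1.56 = 559 > K1 = 169.
Since the inequalities point opposite ways, species 2 can invade but species 1 cannot.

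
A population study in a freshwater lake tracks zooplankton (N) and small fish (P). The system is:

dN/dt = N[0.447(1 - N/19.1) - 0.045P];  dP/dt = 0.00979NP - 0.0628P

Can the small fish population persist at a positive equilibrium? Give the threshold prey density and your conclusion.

The predator equation gives dP/dt > 0 only when N > 0.0628/0.00979 = 6.41.
Without the predator, N → K = 19.1. Since 19.1 > 6.41, the predator can invade and persist.

Threshold N = 6.41; K > 6.41, so yes, the predator persists.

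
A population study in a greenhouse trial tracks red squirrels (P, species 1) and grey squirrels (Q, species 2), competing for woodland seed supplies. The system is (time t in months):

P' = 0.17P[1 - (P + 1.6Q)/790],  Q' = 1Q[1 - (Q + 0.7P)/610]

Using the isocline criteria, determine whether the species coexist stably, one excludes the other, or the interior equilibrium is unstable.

Compare the nullcline intercepts: K1/α12 = 790/1.6 = 494 < K2 = 610; K2/α21 = 610/0.7 = 871 > K1 = 790.
Since the inequalities point opposite ways, species 2 can invade but species 1 cannot.

species 2 excludes species 1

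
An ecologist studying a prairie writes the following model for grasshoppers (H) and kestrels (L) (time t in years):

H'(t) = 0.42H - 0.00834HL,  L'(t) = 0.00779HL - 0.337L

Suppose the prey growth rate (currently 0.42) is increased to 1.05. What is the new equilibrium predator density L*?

L* ≈ 126

At the interior fixed point, setting dH/dt = 0 with H > 0 fixes L* = (prey growth rate)/(HL coefficient) — independent of the other coefficients.
With the change, L* = 1.05/0.00834 = 126; it rises from 50.4.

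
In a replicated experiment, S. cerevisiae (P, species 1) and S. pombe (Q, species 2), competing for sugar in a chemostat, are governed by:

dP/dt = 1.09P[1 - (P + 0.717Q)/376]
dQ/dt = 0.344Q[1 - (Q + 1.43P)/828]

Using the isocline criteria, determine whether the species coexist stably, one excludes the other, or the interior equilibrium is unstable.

species 2 excludes species 1

Compare the nullcline intercepts: K1/α12 = 376/0.717 = 524 < K2 = 828; K2/α21 = 828/1.43 = 579 > K1 = 376.
Since the inequalities point opposite ways, species 2 can invade but species 1 cannot.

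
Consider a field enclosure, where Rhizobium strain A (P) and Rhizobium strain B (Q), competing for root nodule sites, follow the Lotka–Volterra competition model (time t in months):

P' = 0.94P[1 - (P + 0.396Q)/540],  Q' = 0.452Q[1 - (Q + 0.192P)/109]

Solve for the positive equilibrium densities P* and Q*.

Setting both brackets to zero gives the nullclines P + 0.396Q = 540 and 0.192P + Q = 109.
Substituting Q = 109 - 0.192P into the first: P(1 - 0.396·0.192) = 540 - 0.396·109.
So P* = 497/0.924 = 538, and then Q* = 109 - 0.192·538 = 5.76.

P* ≈ 538, Q* ≈ 5.76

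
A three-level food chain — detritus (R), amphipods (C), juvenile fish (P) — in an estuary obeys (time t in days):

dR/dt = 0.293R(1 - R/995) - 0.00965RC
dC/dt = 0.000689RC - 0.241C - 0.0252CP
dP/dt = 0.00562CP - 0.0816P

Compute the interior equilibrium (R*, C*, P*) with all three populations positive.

R* ≈ 519, C* ≈ 14.5, P* ≈ 4.63

From dP/dt = 0: 0.00562C* = 0.0816, so C* = 14.5.
From dR/dt = 0: 0.293(1 - R*/995) = 0.00965·14.5, giving R* = 995·(1 - 0.478) = 519.
From dC/dt = 0: 0.000689·519 - 0.241 = 0.0252P*, so P* = 0.117/0.0252 = 4.63.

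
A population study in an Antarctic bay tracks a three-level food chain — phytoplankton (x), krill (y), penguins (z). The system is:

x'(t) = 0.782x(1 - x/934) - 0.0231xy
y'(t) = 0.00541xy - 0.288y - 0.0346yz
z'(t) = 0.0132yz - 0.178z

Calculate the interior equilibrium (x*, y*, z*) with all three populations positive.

From dz/dt = 0: 0.0132y* = 0.178, so y* = 13.5.
From dx/dt = 0: 0.782(1 - x*/934) = 0.0231·13.5, giving x* = 934·(1 - 0.398) = 562.
From dy/dt = 0: 0.00541·562 - 0.288 = 0.0346z*, so z* = 2.75/0.0346 = 79.5.

x* ≈ 562, y* ≈ 13.5, z* ≈ 79.5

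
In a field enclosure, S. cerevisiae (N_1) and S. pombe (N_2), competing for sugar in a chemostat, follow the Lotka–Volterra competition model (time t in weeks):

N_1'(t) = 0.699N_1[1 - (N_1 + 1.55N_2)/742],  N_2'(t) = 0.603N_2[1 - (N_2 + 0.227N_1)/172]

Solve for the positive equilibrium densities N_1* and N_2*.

Setting both brackets to zero gives the nullclines N_1 + 1.55N_2 = 742 and 0.227N_1 + N_2 = 172.
Substituting N_2 = 172 - 0.227N_1 into the first: N_1(1 - 1.55·0.227) = 742 - 1.55·172.
So N_1* = 475/0.648 = 733, and then N_2* = 172 - 0.227·733 = 5.5.

N_1* ≈ 733, N_2* ≈ 5.5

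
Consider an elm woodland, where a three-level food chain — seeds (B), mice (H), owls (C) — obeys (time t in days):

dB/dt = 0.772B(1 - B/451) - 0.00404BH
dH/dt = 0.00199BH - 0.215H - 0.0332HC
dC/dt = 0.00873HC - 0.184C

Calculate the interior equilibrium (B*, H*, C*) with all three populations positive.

From dC/dt = 0: 0.00873H* = 0.184, so H* = 21.1.
From dB/dt = 0: 0.772(1 - B*/451) = 0.00404·21.1, giving B* = 451·(1 - 0.11) = 401.
From dH/dt = 0: 0.00199·401 - 0.215 = 0.0332C*, so C* = 0.583/0.0332 = 17.6.

B* ≈ 401, H* ≈ 21.1, C* ≈ 17.6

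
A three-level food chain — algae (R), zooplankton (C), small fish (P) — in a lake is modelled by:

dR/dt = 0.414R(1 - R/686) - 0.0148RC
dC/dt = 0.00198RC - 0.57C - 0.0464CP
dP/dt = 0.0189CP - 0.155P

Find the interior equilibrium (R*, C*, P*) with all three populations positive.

From dP/dt = 0: 0.0189C* = 0.155, so C* = 8.2.
From dR/dt = 0: 0.414(1 - R*/686) = 0.0148·8.2, giving R* = 686·(1 - 0.293) = 485.
From dC/dt = 0: 0.00198·485 - 0.57 = 0.0464P*, so P* = 0.39/0.0464 = 8.41.

R* ≈ 485, C* ≈ 8.2, P* ≈ 8.41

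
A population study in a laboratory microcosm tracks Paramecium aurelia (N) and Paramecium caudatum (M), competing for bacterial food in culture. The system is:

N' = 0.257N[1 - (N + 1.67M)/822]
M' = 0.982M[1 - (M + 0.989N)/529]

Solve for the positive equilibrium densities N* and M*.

Setting both brackets to zero gives the nullclines N + 1.67M = 822 and 0.989N + M = 529.
Substituting M = 529 - 0.989N into the first: N(1 - 1.67·0.989) = 822 - 1.67·529.
So N* = -61.4/-0.652 = 94.3, and then M* = 529 - 0.989·94.3 = 436.

N* ≈ 94.3, M* ≈ 436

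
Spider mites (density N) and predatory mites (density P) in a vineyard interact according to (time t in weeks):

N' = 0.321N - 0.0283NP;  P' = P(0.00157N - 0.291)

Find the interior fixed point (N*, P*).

N* ≈ 185, P* ≈ 11.3

Set dP/dt = 0 with P > 0: 0.00157N - 0.291 = 0, so N* = 0.291/0.00157 = 185.
Set dN/dt = 0 with N > 0: 0.321 - 0.0283P = 0, so P* = 0.321/0.0283 = 11.3.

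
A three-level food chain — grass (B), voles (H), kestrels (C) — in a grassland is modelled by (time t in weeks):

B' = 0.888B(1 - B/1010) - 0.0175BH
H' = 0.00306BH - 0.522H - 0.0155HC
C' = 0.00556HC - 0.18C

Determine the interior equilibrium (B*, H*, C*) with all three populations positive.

From dC/dt = 0: 0.00556H* = 0.18, so H* = 32.4.
From dB/dt = 0: 0.888(1 - B*/1010) = 0.0175·32.4, giving B* = 1010·(1 - 0.638) = 366.
From dH/dt = 0: 0.00306·366 - 0.522 = 0.0155C*, so C* = 0.597/0.0155 = 38.5.

B* ≈ 366, H* ≈ 32.4, C* ≈ 38.5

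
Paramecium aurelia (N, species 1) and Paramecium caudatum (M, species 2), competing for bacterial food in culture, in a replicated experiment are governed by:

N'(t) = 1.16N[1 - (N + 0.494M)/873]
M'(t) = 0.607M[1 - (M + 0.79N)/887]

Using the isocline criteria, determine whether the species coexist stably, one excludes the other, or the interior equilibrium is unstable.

stable coexistence

Compare the nullcline intercepts: K1/α12 = 873/0.494 = 1770 > K2 = 887; K2/α21 = 887/0.79 = 1120 > K1 = 873.
Since both inequalities hold, each species can invade when rare, so the interior equilibrium is stable.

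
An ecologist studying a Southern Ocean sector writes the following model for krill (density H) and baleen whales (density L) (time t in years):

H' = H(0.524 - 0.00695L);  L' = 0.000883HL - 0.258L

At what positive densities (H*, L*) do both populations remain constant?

Set dL/dt = 0 with L > 0: 0.000883H - 0.258 = 0, so H* = 0.258/0.000883 = 292.
Set dH/dt = 0 with H > 0: 0.524 - 0.00695L = 0, so L* = 0.524/0.00695 = 75.4.

H* ≈ 292, L* ≈ 75.4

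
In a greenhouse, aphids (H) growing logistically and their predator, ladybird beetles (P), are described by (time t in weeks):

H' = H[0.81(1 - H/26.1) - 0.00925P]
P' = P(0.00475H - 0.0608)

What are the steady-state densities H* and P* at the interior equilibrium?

From dP/dt = 0 with P > 0: 0.00475H* = 0.0608, so H* = 12.8.
Substitute into dH/dt = 0: 0.81(1 - 12.8/26.1) = 0.00925P*.
The bracket is 0.51, giving P* = 0.413/0.00925 = 44.6.

H* ≈ 12.8, P* ≈ 44.6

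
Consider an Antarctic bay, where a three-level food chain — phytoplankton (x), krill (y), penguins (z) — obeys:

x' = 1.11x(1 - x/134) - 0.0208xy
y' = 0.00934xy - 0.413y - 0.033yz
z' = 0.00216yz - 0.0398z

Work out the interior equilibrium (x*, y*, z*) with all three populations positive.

x* ≈ 87.7, y* ≈ 18.4, z* ≈ 12.3

From dz/dt = 0: 0.00216y* = 0.0398, so y* = 18.4.
From dx/dt = 0: 1.11(1 - x*/134) = 0.0208·18.4, giving x* = 134·(1 - 0.345) = 87.7.
From dy/dt = 0: 0.00934·87.7 - 0.413 = 0.033z*, so z* = 0.406/0.033 = 12.3.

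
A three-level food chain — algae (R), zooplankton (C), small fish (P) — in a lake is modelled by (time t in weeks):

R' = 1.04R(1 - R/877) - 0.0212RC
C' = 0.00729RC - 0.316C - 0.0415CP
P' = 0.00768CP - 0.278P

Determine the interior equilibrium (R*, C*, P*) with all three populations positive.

R* ≈ 230, C* ≈ 36.2, P* ≈ 32.8

From dP/dt = 0: 0.00768C* = 0.278, so C* = 36.2.
From dR/dt = 0: 1.04(1 - R*/877) = 0.0212·36.2, giving R* = 877·(1 - 0.738) = 230.
From dC/dt = 0: 0.00729·230 - 0.316 = 0.0415P*, so P* = 1.36/0.0415 = 32.8.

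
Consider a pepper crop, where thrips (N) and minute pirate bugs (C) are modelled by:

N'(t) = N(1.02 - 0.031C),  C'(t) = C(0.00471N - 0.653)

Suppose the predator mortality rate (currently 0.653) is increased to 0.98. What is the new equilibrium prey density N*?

At the interior fixed point, setting dC/dt = 0 with C > 0 fixes N* = (predator death rate)/(NC coefficient) — independent of the other coefficients.
With the change, N* = 0.98/0.00471 = 208; it rises from 139.

N* ≈ 208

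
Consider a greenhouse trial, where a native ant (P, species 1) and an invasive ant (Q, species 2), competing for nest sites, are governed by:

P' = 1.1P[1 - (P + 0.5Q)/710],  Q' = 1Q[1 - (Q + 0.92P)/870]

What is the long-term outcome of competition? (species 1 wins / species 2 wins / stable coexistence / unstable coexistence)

stable coexistence

Compare the nullcline intercepts: K1/α12 = 710/0.5 = 1420 > K2 = 870; K2/α21 = 870/0.92 = 946 > K1 = 710.
Since both inequalities hold, each species can invade when rare, so the interior equilibrium is stable.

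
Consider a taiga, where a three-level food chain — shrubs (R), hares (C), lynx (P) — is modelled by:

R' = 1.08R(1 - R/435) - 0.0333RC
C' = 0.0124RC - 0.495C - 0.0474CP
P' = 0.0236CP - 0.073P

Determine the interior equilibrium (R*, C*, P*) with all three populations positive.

R* ≈ 394, C* ≈ 3.09, P* ≈ 92.5

From dP/dt = 0: 0.0236C* = 0.073, so C* = 3.09.
From dR/dt = 0: 1.08(1 - R*/435) = 0.0333·3.09, giving R* = 435·(1 - 0.0954) = 394.
From dC/dt = 0: 0.0124·394 - 0.495 = 0.0474P*, so P* = 4.38/0.0474 = 92.5.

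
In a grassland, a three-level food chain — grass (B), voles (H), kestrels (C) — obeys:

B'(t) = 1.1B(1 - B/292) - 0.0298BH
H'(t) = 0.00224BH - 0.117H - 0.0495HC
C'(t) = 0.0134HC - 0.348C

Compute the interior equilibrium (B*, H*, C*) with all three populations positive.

B* ≈ 86.6, H* ≈ 26, C* ≈ 1.55

From dC/dt = 0: 0.0134H* = 0.348, so H* = 26.
From dB/dt = 0: 1.1(1 - B*/292) = 0.0298·26, giving B* = 292·(1 - 0.704) = 86.6.
From dH/dt = 0: 0.00224·86.6 - 0.117 = 0.0495C*, so C* = 0.0769/0.0495 = 1.55.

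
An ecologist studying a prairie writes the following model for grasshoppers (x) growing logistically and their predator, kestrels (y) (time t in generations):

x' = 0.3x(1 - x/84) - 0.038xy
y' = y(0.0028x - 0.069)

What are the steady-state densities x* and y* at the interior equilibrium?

x* ≈ 24.6, y* ≈ 5.58

From dy/dt = 0 with y > 0: 0.0028x* = 0.069, so x* = 24.6.
Substitute into dx/dt = 0: 0.3(1 - 24.6/84) = 0.038y*.
The bracket is 0.707, giving y* = 0.212/0.038 = 5.58.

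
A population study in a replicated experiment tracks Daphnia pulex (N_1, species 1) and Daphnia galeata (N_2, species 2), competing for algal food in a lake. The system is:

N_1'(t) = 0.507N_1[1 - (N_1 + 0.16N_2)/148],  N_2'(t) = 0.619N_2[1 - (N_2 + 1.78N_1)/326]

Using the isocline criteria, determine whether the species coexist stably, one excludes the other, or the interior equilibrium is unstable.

stable coexistence

Compare the nullcline intercepts: K1/α12 = 148/0.16 = 925 > K2 = 326; K2/α21 = 326/1.78 = 183 > K1 = 148.
Since both inequalities hold, each species can invade when rare, so the interior equilibrium is stable.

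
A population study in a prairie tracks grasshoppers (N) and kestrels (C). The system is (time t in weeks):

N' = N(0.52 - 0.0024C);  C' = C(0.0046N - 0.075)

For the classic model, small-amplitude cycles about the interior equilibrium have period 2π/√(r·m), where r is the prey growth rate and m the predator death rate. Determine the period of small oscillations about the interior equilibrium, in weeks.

Here r = 0.52 and m = 0.075, so r·m = 0.039.
ω = √0.039 = 0.197 per week, hence T = 2π/ω ≈ 31.8 weeks.

T ≈ 31.8 weeks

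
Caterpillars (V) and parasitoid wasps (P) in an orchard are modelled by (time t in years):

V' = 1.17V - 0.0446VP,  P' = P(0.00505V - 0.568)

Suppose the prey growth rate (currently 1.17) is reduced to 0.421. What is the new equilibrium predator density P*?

At the interior fixed point, setting dV/dt = 0 with V > 0 fixes P* = (prey growth rate)/(VP coefficient) — independent of the other coefficients.
With the change, P* = 0.421/0.0446 = 9.44; it falls from 26.2.

P* ≈ 9.44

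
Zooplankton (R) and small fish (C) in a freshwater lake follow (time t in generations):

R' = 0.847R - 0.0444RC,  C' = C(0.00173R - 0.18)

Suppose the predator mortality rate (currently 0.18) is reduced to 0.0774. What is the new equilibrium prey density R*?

At the interior fixed point, setting dC/dt = 0 with C > 0 fixes R* = (predator death rate)/(RC coefficient) — independent of the other coefficients.
With the change, R* = 0.0774/0.00173 = 44.7; it falls from 104.

R* ≈ 44.7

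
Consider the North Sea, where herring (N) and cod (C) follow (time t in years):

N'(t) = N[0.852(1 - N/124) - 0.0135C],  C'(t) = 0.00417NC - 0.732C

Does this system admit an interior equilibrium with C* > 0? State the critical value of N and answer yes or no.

Threshold N = 176; K < 176, so no, the predator goes extinct.

The predator equation gives dC/dt > 0 only when N > 0.732/0.00417 = 176.
Without the predator, N → K = 124. Since 124 < 176, the predator cannot invade.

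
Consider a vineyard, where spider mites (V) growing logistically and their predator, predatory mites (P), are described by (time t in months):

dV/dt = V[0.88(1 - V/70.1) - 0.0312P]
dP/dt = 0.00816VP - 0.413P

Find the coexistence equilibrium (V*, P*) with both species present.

V* ≈ 50.6, P* ≈ 7.84

From dP/dt = 0 with P > 0: 0.00816V* = 0.413, so V* = 50.6.
Substitute into dV/dt = 0: 0.88(1 - 50.6/70.1) = 0.0312P*.
The bracket is 0.278, giving P* = 0.245/0.0312 = 7.84.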